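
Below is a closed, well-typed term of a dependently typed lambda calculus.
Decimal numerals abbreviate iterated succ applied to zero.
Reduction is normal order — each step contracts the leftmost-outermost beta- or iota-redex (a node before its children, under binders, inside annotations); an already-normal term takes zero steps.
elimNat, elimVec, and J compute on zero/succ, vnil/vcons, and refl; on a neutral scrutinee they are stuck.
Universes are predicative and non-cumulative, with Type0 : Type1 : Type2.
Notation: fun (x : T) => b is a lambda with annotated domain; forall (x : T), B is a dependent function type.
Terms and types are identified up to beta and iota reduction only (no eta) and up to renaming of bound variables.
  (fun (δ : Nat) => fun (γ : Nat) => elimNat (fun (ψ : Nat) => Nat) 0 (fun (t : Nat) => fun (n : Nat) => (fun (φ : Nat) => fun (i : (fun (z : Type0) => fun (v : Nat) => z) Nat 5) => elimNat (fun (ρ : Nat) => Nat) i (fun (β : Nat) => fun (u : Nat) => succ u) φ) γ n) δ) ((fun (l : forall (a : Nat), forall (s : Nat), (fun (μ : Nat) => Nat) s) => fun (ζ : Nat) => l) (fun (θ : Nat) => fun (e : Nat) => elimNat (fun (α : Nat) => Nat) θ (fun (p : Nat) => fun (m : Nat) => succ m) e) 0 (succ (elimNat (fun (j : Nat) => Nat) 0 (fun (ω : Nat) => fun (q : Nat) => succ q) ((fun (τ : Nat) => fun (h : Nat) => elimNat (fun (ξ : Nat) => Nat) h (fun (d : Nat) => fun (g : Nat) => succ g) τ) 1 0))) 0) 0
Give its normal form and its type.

normal form:
  0
type:
  Nat
observation: the first redex contracted is a beta-redex; the normal form is reached in 27 normal-order steps.


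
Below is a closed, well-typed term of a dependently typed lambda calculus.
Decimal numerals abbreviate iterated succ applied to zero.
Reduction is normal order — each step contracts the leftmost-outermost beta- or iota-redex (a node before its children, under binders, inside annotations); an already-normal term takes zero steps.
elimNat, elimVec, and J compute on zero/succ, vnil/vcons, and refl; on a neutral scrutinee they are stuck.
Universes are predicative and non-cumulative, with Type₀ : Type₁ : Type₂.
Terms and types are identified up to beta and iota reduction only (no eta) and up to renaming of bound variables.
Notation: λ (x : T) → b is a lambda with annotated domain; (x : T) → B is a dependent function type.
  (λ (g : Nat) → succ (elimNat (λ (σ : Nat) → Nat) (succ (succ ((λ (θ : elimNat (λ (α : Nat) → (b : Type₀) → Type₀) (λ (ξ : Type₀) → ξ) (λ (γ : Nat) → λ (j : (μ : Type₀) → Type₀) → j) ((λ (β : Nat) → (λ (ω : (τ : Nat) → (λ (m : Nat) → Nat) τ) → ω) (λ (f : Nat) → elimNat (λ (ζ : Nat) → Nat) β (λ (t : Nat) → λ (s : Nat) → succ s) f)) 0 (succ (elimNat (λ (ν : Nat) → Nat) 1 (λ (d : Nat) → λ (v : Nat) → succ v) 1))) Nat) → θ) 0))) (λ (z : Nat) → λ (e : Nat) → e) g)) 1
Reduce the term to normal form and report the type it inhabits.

reduced normal form:
  3
inferred type:
  Nat


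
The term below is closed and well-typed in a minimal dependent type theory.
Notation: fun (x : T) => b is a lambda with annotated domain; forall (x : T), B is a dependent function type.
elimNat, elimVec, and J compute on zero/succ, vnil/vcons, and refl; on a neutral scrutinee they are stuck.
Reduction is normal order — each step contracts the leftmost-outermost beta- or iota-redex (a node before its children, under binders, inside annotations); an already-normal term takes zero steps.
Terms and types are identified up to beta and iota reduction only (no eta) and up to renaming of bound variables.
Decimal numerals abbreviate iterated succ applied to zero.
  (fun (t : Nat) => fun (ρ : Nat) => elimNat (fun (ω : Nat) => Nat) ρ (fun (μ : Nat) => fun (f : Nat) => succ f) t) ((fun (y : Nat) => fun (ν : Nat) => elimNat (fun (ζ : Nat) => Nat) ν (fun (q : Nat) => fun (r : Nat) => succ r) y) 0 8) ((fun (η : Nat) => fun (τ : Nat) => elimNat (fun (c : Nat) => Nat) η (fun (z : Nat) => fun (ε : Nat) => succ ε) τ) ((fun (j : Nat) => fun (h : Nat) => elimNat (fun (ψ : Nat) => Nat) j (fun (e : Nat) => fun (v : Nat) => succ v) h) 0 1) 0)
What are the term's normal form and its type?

reduced normal form:
  9
the term's type:
  Nat


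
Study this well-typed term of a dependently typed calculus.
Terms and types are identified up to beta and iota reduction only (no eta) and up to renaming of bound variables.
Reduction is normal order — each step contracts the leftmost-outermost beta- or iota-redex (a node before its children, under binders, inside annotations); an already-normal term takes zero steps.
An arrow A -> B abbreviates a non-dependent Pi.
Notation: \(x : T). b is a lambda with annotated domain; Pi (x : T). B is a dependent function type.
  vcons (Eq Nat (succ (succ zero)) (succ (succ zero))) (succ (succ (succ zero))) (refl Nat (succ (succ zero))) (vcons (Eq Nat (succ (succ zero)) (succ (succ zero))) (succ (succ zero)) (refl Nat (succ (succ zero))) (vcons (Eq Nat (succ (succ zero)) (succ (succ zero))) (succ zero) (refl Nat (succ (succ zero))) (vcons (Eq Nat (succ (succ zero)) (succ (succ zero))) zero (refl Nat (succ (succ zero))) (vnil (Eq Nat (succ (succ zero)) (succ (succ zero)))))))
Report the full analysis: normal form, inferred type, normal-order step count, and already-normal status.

reduced normal form:
  vcons (Eq Nat (succ (succ zero)) (succ (succ zero))) (succ (succ (succ zero))) (refl Nat (succ (succ zero))) (vcons (Eq Nat (succ (succ zero)) (succ (succ zero))) (succ (succ zero)) (refl Nat (succ (succ zero))) (vcons (Eq Nat (succ (succ zero)) (succ (succ zero))) (succ zero) (refl Nat (succ (succ zero))) (vcons (Eq Nat (succ (succ zero)) (succ (succ zero))) zero (refl Nat (succ (succ zero))) (vnil (Eq Nat (succ (succ zero)) (succ (succ zero)))))))
type:
  Vec (Eq Nat (succ (succ zero)) (succ (succ zero))) (succ (succ (succ (succ zero))))
reduction steps (normal order): 0
started in normal form: yes


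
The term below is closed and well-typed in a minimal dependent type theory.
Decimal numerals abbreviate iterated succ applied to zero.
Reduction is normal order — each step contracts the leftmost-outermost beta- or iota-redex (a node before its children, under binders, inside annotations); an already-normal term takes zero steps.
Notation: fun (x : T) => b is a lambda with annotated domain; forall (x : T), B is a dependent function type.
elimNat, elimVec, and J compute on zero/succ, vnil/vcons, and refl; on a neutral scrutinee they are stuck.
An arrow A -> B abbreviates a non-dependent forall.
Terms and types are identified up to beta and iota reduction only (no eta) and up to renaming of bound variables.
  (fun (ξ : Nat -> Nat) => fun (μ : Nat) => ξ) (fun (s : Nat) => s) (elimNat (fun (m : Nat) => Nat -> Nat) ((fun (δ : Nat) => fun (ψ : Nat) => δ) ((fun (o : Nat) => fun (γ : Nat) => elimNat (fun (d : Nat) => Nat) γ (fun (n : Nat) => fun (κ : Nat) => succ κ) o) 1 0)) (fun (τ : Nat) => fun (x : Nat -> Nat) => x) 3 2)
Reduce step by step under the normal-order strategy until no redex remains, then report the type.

normal-order reduction:
  (fun (ξ : Nat -> Nat) => fun (μ : Nat) => ξ) (fun (s : Nat) => s) (elimNat (fun (m : Nat) => Nat -> Nat) ((fun (δ : Nat) => fun (ψ : Nat) => δ) ((fun (o : Nat) => fun (γ : Nat) => elimNat (fun (d : Nat) => Nat) γ (fun (n : Nat) => fun (κ : Nat) => succ κ) o) 1 0)) (fun (τ : Nat) => fun (x : Nat -> Nat) => x) 3 2)
  ~> (fun (ξ : Nat) => fun (μ : Nat) => μ) (elimNat (fun (s : Nat) => Nat -> Nat) ((fun (m : Nat) => fun (δ : Nat) => m) ((fun (ψ : Nat) => fun (o : Nat) => elimNat (fun (γ : Nat) => Nat) o (fun (d : Nat) => fun (n : Nat) => succ n) ψ) 1 0)) (fun (κ : Nat) => fun (τ : Nat -> Nat) => τ) 3 2)
  ~> fun (ξ : Nat) => ξ
the term's type:
  Nat -> Nat


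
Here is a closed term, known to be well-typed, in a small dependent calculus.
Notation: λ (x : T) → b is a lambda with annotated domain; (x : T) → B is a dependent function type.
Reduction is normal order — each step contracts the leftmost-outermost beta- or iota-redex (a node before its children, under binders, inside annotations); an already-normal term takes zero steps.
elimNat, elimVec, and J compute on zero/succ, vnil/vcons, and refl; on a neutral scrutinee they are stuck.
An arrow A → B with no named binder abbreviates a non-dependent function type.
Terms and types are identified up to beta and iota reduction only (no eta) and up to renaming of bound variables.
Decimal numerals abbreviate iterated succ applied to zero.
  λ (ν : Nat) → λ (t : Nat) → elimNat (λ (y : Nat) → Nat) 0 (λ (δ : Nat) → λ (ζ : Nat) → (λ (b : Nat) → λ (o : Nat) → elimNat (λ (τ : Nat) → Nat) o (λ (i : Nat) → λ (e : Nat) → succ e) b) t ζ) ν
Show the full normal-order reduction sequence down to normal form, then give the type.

normal-order reduction:
  λ (ν : Nat) → λ (t : Nat) → elimNat (λ (y : Nat) → Nat) 0 (λ (δ : Nat) → λ (ζ : Nat) → (λ (b : Nat) → λ (o : Nat) → elimNat (λ (τ : Nat) → Nat) o (λ (i : Nat) → λ (e : Nat) → succ e) b) t ζ) ν
  ~> λ (ν : Nat) → λ (t : Nat) → elimNat (λ (y : Nat) → Nat) 0 (λ (δ : Nat) → λ (ζ : Nat) → (λ (b : Nat) → elimNat (λ (o : Nat) → Nat) b (λ (τ : Nat) → λ (i : Nat) → succ i) t) ζ) ν
  ~> λ (ν : Nat) → λ (t : Nat) → elimNat (λ (y : Nat) → Nat) 0 (λ (δ : Nat) → λ (ζ : Nat) → elimNat (λ (b : Nat) → Nat) ζ (λ (o : Nat) → λ (τ : Nat) → succ τ) t) ν
type:
  Nat → Nat → Nat


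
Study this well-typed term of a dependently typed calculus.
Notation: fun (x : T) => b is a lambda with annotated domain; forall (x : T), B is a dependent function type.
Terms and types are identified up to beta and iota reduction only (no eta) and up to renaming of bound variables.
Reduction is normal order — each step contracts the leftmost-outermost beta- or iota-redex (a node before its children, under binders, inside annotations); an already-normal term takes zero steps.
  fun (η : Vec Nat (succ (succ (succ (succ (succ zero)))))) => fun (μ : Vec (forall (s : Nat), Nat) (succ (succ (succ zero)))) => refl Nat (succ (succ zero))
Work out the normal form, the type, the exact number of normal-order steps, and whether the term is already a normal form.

normal form:
  fun (η : Vec Nat (succ (succ (succ (succ (succ zero)))))) => fun (μ : Vec (forall (s : Nat), Nat) (succ (succ (succ zero)))) => refl Nat (succ (succ zero))
inferred type:
  forall (η : Vec Nat (succ (succ (succ (succ (succ zero)))))), forall (μ : Vec (forall (s : Nat), Nat) (succ (succ (succ zero)))), Eq Nat (succ (succ zero)) (succ (succ zero))
normal-order step count: 0
already normal: yes


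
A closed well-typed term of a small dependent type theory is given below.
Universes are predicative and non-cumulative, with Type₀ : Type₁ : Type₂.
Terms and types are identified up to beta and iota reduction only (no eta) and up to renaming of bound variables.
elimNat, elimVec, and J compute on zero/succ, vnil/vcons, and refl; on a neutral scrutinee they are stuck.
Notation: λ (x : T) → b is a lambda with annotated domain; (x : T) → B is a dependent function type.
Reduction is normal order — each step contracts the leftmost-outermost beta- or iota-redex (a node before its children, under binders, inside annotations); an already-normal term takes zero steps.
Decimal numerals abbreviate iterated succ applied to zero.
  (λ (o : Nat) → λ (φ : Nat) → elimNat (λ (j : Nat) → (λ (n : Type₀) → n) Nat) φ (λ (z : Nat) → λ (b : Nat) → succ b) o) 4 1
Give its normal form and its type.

resulting normal form:
  5
the term's type:
  Nat


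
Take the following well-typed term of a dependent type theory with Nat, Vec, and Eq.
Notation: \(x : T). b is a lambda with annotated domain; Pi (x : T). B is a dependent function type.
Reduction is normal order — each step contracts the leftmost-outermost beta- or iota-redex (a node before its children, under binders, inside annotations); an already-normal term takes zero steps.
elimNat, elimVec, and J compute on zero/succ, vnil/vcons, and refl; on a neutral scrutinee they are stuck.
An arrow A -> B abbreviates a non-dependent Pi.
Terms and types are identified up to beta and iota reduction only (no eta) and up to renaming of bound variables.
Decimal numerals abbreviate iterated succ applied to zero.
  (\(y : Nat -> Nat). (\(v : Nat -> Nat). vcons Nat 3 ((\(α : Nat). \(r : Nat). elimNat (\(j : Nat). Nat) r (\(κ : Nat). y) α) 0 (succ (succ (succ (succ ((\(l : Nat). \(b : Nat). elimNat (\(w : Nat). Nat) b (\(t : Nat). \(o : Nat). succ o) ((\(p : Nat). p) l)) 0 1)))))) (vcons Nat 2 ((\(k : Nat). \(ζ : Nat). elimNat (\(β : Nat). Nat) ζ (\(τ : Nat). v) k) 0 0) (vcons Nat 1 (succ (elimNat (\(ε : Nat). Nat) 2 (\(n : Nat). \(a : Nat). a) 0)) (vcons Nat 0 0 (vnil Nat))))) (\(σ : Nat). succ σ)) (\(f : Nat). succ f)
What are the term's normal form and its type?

resulting normal form:
  vcons Nat 3 5 (vcons Nat 2 0 (vcons Nat 1 3 (vcons Nat 0 0 (vnil Nat))))
the term's type:
  Vec Nat 4


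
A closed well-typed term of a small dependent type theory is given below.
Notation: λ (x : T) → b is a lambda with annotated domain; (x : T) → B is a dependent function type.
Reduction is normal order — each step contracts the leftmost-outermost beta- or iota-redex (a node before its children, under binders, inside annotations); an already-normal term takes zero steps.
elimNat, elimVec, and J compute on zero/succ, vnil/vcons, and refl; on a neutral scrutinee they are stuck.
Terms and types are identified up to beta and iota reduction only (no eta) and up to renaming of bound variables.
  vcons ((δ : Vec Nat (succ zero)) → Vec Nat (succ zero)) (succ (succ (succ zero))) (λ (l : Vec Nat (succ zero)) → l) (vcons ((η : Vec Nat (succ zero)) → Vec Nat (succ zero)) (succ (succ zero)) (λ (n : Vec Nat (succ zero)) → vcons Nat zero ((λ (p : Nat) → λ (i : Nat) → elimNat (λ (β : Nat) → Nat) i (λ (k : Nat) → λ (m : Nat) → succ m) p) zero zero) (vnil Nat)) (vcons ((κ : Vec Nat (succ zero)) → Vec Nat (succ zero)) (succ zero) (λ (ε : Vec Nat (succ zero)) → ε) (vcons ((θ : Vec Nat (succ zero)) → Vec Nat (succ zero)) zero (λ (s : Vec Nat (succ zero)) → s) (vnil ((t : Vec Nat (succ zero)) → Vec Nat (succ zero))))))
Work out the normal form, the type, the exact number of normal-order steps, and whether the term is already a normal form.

normal form:
  vcons ((δ : Vec Nat (succ zero)) → Vec Nat (succ zero)) (succ (succ (succ zero))) (λ (l : Vec Nat (succ zero)) → l) (vcons ((η : Vec Nat (succ zero)) → Vec Nat (succ zero)) (succ (succ zero)) (λ (n : Vec Nat (succ zero)) → vcons Nat zero zero (vnil Nat)) (vcons ((p : Vec Nat (succ zero)) → Vec Nat (succ zero)) (succ zero) (λ (i : Vec Nat (succ zero)) → i) (vcons ((β : Vec Nat (succ zero)) → Vec Nat (succ zero)) zero (λ (k : Vec Nat (succ zero)) → k) (vnil ((m : Vec Nat (succ zero)) → Vec Nat (succ zero))))))
inferred type:
  Vec ((δ : Vec Nat (succ zero)) → Vec Nat (succ zero)) (succ (succ (succ (succ zero))))
steps to reach normal form (normal order): 3
already normal: no
first contracted redex: a beta-redex


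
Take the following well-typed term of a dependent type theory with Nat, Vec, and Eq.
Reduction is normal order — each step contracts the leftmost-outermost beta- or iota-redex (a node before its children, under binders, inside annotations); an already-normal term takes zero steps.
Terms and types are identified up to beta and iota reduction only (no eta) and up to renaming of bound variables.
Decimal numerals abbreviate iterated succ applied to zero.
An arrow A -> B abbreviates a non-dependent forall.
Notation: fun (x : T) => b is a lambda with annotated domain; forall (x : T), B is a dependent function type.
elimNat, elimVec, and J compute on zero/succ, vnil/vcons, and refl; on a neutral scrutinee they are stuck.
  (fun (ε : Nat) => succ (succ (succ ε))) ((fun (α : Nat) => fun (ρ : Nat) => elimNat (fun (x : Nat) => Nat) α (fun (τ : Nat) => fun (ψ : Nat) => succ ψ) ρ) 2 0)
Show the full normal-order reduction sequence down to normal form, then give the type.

normal-order reduction:
  (fun (ε : Nat) => succ (succ (succ ε))) ((fun (α : Nat) => fun (ρ : Nat) => elimNat (fun (x : Nat) => Nat) α (fun (τ : Nat) => fun (ψ : Nat) => succ ψ) ρ) 2 0)
  ~> succ (succ (succ ((fun (ε : Nat) => fun (α : Nat) => elimNat (fun (ρ : Nat) => Nat) ε (fun (x : Nat) => fun (τ : Nat) => succ τ) α) 2 0)))
  ~> succ (succ (succ ((fun (ε : Nat) => elimNat (fun (α : Nat) => Nat) 2 (fun (ρ : Nat) => fun (x : Nat) => succ x) ε) 0)))
  ~> succ (succ (succ (elimNat (fun (ε : Nat) => Nat) 2 (fun (α : Nat) => fun (ρ : Nat) => succ ρ) 0)))
  ~> 5
the term's type:
  Nat


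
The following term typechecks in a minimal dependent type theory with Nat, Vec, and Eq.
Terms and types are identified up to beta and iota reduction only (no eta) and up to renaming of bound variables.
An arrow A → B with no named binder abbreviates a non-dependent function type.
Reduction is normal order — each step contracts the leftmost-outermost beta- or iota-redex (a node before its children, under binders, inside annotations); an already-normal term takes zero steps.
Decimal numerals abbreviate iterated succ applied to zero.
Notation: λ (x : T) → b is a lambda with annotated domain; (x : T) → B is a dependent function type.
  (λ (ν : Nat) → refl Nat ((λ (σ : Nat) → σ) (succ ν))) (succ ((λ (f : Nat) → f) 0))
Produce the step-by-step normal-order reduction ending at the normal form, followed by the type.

normal-order reduction sequence:
  (λ (ν : Nat) → refl Nat ((λ (σ : Nat) → σ) (succ ν))) (succ ((λ (f : Nat) → f) 0))
  ~> refl Nat ((λ (ν : Nat) → ν) (succ (succ ((λ (σ : Nat) → σ) 0))))
  ~> refl Nat (succ (succ ((λ (ν : Nat) → ν) 0)))
  ~> refl Nat 2
type:
  Eq Nat 2 2


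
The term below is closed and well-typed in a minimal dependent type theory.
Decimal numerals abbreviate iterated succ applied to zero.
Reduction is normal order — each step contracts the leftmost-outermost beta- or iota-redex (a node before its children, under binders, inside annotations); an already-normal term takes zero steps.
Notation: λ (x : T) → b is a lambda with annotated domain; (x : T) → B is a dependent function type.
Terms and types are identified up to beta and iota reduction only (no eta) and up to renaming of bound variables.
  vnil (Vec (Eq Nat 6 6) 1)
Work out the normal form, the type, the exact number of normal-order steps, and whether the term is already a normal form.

normal form:
  vnil (Vec (Eq Nat 6 6) 1)
inferred type:
  Vec (Vec (Eq Nat 6 6) 1) 0
reduction steps (normal order): 0
already normal: yes


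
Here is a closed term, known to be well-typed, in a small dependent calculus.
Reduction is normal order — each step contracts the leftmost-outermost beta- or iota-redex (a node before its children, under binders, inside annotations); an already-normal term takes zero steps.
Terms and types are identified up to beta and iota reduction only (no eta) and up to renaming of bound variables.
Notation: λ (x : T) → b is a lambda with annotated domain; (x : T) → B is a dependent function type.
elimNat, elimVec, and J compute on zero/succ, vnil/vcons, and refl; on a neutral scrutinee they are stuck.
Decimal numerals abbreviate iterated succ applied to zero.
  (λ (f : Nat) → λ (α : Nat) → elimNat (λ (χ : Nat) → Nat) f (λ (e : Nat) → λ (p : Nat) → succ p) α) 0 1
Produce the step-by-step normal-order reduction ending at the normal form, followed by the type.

reduction (normal order):
  (λ (f : Nat) → λ (α : Nat) → elimNat (λ (χ : Nat) → Nat) f (λ (e : Nat) → λ (p : Nat) → succ p) α) 0 1
  ~> (λ (f : Nat) → elimNat (λ (α : Nat) → Nat) 0 (λ (χ : Nat) → λ (e : Nat) → succ e) f) 1
  ~> elimNat (λ (f : Nat) → Nat) 0 (λ (α : Nat) → λ (χ : Nat) → succ χ) 1
  ~> (λ (f : Nat) → λ (α : Nat) → succ α) 0 (elimNat (λ (χ : Nat) → Nat) 0 (λ (e : Nat) → λ (p : Nat) → succ p) 0)
  ~> (λ (f : Nat) → succ f) (elimNat (λ (α : Nat) → Nat) 0 (λ (χ : Nat) → λ (e : Nat) → succ e) 0)
  ~> succ (elimNat (λ (f : Nat) → Nat) 0 (λ (α : Nat) → λ (χ : Nat) → succ χ) 0)
  ~> 1
inferred type:
  Nat


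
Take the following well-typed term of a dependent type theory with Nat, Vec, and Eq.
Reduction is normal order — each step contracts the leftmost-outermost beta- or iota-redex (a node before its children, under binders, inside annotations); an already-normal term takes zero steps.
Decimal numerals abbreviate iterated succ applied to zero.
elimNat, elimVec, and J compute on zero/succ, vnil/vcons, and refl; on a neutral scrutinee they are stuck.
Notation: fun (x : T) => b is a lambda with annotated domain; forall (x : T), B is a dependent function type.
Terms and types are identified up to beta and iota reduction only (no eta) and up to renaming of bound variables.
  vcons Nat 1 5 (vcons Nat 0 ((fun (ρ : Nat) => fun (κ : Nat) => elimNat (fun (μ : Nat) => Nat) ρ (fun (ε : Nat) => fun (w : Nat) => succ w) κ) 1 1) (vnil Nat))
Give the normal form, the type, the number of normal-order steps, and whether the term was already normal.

normal form:
  vcons Nat 1 5 (vcons Nat 0 2 (vnil Nat))
type:
  Vec Nat 2
steps to reach normal form (normal order): 6
already normal: no
first redex: a beta-redex


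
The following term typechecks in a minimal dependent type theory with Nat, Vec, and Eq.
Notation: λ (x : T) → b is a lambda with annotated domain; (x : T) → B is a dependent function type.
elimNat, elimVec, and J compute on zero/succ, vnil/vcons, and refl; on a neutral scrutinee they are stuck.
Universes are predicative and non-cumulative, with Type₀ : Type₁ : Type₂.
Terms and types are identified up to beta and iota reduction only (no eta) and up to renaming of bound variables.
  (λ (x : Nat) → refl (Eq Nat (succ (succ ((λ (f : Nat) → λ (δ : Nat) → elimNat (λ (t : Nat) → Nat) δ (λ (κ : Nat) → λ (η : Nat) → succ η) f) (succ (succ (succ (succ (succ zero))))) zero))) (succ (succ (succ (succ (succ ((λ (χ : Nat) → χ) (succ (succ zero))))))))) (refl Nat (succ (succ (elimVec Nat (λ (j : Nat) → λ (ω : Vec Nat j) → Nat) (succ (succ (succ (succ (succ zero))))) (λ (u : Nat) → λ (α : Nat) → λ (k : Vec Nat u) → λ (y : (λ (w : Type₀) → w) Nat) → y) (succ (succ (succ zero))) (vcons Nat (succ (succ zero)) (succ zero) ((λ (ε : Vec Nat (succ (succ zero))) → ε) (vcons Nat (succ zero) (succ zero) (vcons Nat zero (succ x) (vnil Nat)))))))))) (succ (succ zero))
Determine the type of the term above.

inferred type:
  Eq (Eq Nat (succ (succ (succ (succ (succ (succ (succ zero))))))) (succ (succ (succ (succ (succ (succ (succ zero)))))))) (refl Nat (succ (succ (succ (succ (succ (succ (succ zero)))))))) (refl Nat (succ (succ (succ (succ (succ (succ (succ zero))))))))


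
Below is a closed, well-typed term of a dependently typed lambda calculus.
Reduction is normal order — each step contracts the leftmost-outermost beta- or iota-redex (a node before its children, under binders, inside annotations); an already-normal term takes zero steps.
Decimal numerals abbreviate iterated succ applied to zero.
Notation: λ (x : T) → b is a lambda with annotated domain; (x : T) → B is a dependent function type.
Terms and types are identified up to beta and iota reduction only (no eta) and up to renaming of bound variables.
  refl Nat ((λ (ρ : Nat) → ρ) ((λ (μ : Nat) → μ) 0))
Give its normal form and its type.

normal form:
  refl Nat 0
inferred type:
  Eq Nat 0 0
observation: normalization takes exactly 2 steps under the normal-order strategy.


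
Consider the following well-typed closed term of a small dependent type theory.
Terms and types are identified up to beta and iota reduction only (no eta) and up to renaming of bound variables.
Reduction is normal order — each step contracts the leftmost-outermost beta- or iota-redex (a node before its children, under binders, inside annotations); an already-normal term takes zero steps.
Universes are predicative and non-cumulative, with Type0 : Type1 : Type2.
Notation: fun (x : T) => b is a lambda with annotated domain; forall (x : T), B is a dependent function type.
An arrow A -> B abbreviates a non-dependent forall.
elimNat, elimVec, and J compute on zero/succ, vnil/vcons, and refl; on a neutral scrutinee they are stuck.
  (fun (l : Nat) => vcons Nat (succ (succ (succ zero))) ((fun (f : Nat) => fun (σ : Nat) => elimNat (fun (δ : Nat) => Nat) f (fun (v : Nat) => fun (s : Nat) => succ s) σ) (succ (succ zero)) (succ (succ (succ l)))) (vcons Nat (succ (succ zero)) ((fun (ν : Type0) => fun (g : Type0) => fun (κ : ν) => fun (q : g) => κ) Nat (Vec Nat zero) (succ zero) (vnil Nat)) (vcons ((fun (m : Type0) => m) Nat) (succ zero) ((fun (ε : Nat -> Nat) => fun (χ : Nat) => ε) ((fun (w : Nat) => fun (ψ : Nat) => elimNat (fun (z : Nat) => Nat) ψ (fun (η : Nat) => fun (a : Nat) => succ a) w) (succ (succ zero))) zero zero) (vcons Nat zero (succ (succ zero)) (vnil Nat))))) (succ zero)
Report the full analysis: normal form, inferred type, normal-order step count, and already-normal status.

resulting normal form:
  vcons Nat (succ (succ (succ zero))) (succ (succ (succ (succ (succ (succ zero)))))) (vcons Nat (succ (succ zero)) (succ zero) (vcons Nat (succ zero) (succ (succ zero)) (vcons Nat zero (succ (succ zero)) (vnil Nat))))
the term's type:
  Vec Nat (succ (succ (succ (succ zero))))
normal-order step count: 32
started in normal form: no
first contracted redex: a beta-redex


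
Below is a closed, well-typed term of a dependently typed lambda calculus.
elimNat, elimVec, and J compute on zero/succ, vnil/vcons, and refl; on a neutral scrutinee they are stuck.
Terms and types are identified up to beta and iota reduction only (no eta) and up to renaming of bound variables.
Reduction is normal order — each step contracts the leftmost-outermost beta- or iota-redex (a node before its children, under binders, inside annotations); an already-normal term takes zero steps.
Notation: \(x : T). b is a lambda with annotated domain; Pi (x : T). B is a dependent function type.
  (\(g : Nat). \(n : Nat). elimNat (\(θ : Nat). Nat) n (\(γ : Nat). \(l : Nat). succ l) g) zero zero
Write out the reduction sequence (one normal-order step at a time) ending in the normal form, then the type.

reduction (normal order):
  (\(g : Nat). \(n : Nat). elimNat (\(θ : Nat). Nat) n (\(γ : Nat). \(l : Nat). succ l) g) zero zero
  ~> (\(g : Nat). elimNat (\(n : Nat). Nat) g (\(θ : Nat). \(γ : Nat). succ γ) zero) zero
  ~> elimNat (\(g : Nat). Nat) zero (\(n : Nat). \(θ : Nat). succ θ) zero
  ~> zero
the term's type:
  Nat


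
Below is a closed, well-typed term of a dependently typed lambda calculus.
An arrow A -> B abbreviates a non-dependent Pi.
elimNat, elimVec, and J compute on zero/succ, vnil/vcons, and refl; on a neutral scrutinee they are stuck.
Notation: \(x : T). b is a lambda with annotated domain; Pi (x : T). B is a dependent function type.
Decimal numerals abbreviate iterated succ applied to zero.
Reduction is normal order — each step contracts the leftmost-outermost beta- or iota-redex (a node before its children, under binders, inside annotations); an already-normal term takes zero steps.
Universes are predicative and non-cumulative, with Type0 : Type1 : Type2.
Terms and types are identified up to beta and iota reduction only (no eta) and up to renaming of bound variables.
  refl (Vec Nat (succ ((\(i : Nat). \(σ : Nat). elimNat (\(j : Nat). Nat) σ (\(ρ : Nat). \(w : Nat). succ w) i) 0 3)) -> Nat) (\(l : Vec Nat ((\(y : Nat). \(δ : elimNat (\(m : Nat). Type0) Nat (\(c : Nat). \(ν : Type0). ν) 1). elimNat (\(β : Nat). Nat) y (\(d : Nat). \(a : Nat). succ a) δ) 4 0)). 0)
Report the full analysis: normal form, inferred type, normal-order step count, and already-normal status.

resulting normal form:
  refl (Vec Nat 4 -> Nat) (\(i : Vec Nat 4). 0)
inferred type:
  Eq (Vec Nat 4 -> Nat) (\(i : Vec Nat 4). 0) (\(σ : Vec Nat 4). 0)
steps to reach normal form (normal order): 6
term was already normal: no
first contracted redex: a beta-redex


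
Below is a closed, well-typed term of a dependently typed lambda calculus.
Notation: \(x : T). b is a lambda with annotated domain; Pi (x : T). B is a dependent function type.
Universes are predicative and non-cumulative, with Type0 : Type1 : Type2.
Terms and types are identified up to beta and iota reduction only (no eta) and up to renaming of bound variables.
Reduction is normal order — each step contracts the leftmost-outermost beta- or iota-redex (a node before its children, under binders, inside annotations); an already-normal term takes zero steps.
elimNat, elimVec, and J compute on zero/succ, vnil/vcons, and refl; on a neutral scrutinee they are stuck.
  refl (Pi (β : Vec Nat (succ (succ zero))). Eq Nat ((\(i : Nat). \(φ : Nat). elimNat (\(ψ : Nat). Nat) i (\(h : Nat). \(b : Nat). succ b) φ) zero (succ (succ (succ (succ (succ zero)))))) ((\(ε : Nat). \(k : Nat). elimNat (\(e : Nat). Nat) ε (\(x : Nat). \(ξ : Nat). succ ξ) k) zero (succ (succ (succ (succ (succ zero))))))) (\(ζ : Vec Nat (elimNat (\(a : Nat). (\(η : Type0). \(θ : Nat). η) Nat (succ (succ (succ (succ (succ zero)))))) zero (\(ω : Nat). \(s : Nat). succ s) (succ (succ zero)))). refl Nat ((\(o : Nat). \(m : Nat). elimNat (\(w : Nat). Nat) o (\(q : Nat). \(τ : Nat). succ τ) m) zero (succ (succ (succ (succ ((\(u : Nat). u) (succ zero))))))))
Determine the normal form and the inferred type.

resulting normal form:
  refl (Pi (β : Vec Nat (succ (succ zero))). Eq Nat (succ (succ (succ (succ (succ zero))))) (succ (succ (succ (succ (succ zero)))))) (\(i : Vec Nat (succ (succ zero))). refl Nat (succ (succ (succ (succ (succ zero))))))
the term's type:
  Eq (Pi (β : Vec Nat (succ (succ zero))). Eq Nat (succ (succ (succ (succ (succ zero))))) (succ (succ (succ (succ (succ zero)))))) (\(i : Vec Nat (succ (succ zero))). refl Nat (succ (succ (succ (succ (succ zero)))))) (\(φ : Vec Nat (succ (succ zero))). refl Nat (succ (succ (succ (succ (succ zero))))))


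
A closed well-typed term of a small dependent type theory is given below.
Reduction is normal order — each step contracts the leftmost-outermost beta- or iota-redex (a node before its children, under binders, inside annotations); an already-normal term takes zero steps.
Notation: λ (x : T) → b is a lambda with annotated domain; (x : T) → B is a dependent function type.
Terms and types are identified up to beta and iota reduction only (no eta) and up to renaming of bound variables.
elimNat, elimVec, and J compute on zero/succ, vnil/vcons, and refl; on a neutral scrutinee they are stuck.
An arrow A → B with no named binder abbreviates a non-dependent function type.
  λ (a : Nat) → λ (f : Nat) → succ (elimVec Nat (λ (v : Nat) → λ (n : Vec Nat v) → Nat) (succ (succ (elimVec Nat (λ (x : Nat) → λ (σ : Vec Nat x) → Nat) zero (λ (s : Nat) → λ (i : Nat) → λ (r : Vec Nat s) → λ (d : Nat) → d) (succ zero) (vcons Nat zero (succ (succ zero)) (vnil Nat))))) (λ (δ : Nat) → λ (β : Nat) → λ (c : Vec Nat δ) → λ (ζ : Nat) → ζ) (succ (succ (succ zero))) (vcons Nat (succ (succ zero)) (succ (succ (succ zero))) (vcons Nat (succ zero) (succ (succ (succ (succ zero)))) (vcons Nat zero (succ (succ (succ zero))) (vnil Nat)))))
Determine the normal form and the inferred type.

resulting normal form:
  λ (a : Nat) → λ (f : Nat) → succ (succ (succ zero))
inferred type:
  Nat → Nat → Nat


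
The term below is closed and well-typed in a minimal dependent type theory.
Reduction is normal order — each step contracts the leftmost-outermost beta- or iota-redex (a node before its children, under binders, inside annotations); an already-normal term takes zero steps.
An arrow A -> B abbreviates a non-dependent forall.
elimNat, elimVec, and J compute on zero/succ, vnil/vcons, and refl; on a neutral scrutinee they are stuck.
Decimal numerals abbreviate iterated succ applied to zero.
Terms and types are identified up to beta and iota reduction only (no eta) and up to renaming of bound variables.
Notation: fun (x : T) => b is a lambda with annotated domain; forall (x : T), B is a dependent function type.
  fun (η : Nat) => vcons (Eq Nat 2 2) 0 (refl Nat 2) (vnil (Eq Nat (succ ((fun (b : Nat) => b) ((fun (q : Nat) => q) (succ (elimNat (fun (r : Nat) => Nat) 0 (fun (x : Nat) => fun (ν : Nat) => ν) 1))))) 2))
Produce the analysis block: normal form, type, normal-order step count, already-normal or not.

normal form:
  fun (η : Nat) => vcons (Eq Nat 2 2) 0 (refl Nat 2) (vnil (Eq Nat 2 2))
inferred type:
  Nat -> Vec (Eq Nat 2 2) 1
normal-order step count: 6
term was already normal: no
first contracted redex: a beta-redex


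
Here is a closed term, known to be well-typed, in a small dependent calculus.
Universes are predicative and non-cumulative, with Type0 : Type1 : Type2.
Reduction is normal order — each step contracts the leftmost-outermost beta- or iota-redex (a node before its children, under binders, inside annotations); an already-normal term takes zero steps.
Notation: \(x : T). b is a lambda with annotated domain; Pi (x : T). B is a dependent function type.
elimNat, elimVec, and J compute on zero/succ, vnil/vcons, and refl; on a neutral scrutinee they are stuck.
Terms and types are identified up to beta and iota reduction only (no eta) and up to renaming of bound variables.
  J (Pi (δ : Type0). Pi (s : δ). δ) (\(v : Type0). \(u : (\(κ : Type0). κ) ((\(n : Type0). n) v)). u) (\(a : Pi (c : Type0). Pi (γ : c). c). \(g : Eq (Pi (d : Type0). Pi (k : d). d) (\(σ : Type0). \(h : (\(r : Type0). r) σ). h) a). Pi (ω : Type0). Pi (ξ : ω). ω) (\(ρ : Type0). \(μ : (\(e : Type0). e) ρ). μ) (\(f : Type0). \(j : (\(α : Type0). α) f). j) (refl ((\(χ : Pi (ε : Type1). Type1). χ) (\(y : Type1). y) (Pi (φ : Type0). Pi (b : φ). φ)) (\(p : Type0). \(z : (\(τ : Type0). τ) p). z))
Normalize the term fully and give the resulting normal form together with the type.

reduced normal form:
  \(δ : Type0). \(s : δ). s
inferred type:
  Pi (δ : Type0). Pi (s : δ). δ
observation: the leftmost-outermost redex is a J iota-redex, and normalization takes 2 steps.


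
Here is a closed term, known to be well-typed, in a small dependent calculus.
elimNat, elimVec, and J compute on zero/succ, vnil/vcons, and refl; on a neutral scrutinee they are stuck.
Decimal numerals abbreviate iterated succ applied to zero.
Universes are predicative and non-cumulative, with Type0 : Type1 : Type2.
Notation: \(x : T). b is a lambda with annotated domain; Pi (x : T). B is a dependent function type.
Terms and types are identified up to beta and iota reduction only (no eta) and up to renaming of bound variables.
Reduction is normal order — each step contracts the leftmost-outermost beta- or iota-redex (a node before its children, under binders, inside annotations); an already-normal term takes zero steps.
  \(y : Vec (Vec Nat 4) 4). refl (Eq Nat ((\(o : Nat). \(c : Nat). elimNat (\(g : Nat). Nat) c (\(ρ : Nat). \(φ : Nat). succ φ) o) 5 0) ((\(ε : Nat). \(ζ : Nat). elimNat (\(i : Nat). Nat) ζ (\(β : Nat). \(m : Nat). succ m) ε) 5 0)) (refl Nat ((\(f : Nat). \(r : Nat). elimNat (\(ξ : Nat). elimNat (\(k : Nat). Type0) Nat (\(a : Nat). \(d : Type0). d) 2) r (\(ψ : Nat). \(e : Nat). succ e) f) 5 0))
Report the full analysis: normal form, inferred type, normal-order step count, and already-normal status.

reduced normal form:
  \(y : Vec (Vec Nat 4) 4). refl (Eq Nat 5 5) (refl Nat 5)
inferred type:
  Pi (y : Vec (Vec Nat 4) 4). Eq (Eq Nat 5 5) (refl Nat 5) (refl Nat 5)
steps to reach normal form (normal order): 54
term was already normal: no
first contracted redex: a beta-redex


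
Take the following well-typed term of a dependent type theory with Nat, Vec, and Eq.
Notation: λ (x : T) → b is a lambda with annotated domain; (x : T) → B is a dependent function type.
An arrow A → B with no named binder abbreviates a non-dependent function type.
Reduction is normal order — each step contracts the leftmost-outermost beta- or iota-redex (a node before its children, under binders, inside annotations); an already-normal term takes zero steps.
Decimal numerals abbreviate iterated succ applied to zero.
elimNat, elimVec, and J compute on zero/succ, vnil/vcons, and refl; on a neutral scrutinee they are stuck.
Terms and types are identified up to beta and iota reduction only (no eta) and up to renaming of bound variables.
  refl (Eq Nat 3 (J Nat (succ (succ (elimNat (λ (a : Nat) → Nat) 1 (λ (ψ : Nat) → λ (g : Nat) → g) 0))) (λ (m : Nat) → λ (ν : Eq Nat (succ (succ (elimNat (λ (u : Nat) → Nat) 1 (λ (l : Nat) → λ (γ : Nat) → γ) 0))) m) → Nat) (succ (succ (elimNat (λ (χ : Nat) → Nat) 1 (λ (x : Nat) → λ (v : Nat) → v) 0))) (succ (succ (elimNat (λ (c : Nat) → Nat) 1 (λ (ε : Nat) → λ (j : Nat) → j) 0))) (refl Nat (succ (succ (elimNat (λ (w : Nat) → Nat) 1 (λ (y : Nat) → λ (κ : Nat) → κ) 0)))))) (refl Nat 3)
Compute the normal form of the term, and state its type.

reduced normal form:
  refl (Eq Nat 3 3) (refl Nat 3)
the term's type:
  Eq (Eq Nat 3 3) (refl Nat 3) (refl Nat 3)


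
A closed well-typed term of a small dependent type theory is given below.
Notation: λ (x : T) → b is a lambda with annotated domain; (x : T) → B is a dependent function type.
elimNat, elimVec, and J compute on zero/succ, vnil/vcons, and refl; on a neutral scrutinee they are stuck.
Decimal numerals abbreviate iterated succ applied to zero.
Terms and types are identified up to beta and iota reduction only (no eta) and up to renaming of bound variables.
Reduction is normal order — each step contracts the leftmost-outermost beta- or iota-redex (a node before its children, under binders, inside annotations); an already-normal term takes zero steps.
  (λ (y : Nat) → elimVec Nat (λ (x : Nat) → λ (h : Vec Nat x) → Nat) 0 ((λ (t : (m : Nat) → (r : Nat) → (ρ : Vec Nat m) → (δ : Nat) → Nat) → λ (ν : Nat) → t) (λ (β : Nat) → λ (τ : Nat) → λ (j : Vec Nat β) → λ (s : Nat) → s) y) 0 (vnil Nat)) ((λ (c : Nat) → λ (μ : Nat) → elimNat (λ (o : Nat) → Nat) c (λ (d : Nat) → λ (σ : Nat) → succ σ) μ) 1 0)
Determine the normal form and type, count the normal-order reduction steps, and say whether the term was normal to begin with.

normal form:
  0
inferred type:
  Nat
normal-order step count: 2
started in normal form: no
first contracted redex: a beta-redex


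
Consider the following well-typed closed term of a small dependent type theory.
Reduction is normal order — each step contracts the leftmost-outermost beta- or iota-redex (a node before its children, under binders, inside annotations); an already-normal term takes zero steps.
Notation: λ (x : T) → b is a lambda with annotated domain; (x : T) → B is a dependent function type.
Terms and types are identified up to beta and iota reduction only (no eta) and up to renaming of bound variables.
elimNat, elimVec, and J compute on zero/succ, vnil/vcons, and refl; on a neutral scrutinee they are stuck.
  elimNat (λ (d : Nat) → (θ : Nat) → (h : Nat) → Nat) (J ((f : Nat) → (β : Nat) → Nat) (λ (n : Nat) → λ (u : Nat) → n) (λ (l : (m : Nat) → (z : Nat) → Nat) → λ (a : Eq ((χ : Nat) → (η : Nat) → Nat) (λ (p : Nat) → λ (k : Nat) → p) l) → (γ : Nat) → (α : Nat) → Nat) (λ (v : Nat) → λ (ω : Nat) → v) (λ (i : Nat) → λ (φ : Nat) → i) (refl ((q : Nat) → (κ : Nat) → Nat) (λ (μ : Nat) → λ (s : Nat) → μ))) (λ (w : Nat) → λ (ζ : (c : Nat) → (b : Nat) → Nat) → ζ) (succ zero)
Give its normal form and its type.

reduced normal form:
  λ (d : Nat) → λ (θ : Nat) → d
type:
  (d : Nat) → (θ : Nat) → Nat
observation: 5 normal-order steps separate the term from its normal form.


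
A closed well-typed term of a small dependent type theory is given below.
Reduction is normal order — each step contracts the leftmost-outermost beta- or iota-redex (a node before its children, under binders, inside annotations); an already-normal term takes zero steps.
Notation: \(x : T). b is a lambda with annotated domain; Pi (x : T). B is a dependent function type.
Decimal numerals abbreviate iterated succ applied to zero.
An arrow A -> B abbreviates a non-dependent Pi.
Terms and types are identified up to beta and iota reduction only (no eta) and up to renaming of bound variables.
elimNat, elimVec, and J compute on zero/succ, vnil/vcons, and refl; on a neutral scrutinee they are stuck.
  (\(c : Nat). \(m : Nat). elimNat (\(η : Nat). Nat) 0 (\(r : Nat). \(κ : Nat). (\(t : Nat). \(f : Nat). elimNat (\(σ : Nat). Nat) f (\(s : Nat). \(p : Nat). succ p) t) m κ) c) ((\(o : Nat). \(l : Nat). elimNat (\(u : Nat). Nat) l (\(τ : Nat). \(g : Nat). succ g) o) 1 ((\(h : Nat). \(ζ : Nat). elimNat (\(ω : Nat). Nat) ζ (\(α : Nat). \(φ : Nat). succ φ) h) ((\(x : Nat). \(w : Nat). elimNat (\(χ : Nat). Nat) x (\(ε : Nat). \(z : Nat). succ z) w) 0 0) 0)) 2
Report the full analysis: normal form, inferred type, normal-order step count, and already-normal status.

normal form:
  2
the term's type:
  Nat
normal-order step count: 27
already normal: no
first redex: a beta-redex
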